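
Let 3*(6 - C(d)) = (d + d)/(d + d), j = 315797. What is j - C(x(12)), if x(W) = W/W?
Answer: 947374/3 ≈ 3.1579e+5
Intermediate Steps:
x(W) = 1
C(d) = 17/3 (C(d) = 6 - (d + d)/(3*(d + d)) = 6 - 2*d/(3*(2*d)) = 6 - 2*d*1/(2*d)/3 = 6 - ⅓*1 = 6 - ⅓ = 17/3)
j - C(x(12)) = 315797 - 1*17/3 = 315797 - 17/3 = 947374/3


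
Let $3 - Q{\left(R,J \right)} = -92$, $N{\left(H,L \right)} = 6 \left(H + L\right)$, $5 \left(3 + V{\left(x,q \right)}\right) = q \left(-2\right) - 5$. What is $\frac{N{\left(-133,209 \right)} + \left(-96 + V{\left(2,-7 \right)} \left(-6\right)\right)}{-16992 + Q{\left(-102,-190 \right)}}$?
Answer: $- \frac{1836}{84485} \approx -0.021732$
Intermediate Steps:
$V{\left(x,q \right)} = -4 - \frac{2 q}{5}$ ($V{\left(x,q \right)} = -3 + \frac{q \left(-2\right) - 5}{5} = -3 + \frac{- 2 q - 5}{5} = -3 + \frac{-5 - 2 q}{5} = -3 - \left(1 + \frac{2 q}{5}\right) = -4 - \frac{2 q}{5}$)
$N{\left(H,L \right)} = 6 H + 6 L$
$Q{\left(R,J \right)} = 95$ ($Q{\left(R,J \right)} = 3 - -92 = 3 + 92 = 95$)
$\frac{N{\left(-133,209 \right)} + \left(-96 + V{\left(2,-7 \right)} \left(-6\right)\right)}{-16992 + Q{\left(-102,-190 \right)}} = \frac{\left(6 \left(-133\right) + 6 \cdot 209\right) - \left(96 - \left(-4 - - \frac{14}{5}\right) \left(-6\right)\right)}{-16992 + 95} = \frac{\left(-798 + 1254\right) - \left(96 - \left(-4 + \frac{14}{5}\right) \left(-6\right)\right)}{-16897} = \left(456 - \frac{444}{5}\right) \left(- \frac{1}{16897}\right) = \frac{1836}{5} \left(- \frac{1}{16897}\right) = - \frac{1836}{84485}$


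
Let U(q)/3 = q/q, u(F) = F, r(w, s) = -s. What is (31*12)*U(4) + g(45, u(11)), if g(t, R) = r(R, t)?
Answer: 1071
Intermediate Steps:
g(t, R) = -t
U(q) = 3 (U(q) = 3*(q/q) = 3*1 = 3)
(31*12)*U(4) + g(45, u(11)) = (31*12)*3 - 1*45 = 372*3 - 45 = 1116 - 45 = 1071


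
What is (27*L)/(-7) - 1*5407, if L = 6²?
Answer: -38821/7 ≈ -5545.9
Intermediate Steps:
L = 36
(27*L)/(-7) - 1*5407 = (27*36)/(-7) - 1*5407 = 972*(-⅐) - 5407 = -972/7 - 5407 = -38821/7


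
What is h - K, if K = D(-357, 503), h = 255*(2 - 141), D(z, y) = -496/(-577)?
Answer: -20452261/577 ≈ -35446.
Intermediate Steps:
D(z, y) = 496/577 (D(z, y) = -496*(-1/577) = 496/577)
h = -35445 (h = 255*(-139) = -35445)
K = 496/577 ≈ 0.85962
h - K = -35445 - 1*496/577 = -35445 - 496/577 = -20452261/577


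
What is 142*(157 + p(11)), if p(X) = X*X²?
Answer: 211296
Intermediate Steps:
p(X) = X³
142*(157 + p(11)) = 142*(157 + 11³) = 142*(157 + 1331) = 142*1488 = 211296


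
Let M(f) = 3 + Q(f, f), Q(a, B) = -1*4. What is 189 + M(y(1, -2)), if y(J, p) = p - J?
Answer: 188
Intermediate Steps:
Q(a, B) = -4
M(f) = -1 (M(f) = 3 - 4 = -1)
189 + M(y(1, -2)) = 189 - 1 = 188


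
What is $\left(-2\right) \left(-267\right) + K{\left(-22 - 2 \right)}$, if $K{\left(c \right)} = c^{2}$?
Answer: $1110$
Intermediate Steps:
$\left(-2\right) \left(-267\right) + K{\left(-22 - 2 \right)} = \left(-2\right) \left(-267\right) + \left(-22 - 2\right)^{2} = 534 + \left(-22 - 2\right)^{2} = 534 + \left(-24\right)^{2} = 534 + 576 = 1110$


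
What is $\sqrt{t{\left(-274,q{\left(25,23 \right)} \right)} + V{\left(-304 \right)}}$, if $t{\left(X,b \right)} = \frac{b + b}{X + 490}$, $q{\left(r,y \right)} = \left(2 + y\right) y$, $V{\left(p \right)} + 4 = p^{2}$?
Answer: $\frac{\sqrt{29943213}}{18} \approx 304.0$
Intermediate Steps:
$V{\left(p \right)} = -4 + p^{2}$
$q{\left(r,y \right)} = y \left(2 + y\right)$
$t{\left(X,b \right)} = \frac{2 b}{490 + X}$
$\sqrt{t{\left(-274,q{\left(25,23 \right)} \right)} + V{\left(-304 \right)}} = \sqrt{\frac{2 \cdot 23 \left(2 + 23\right)}{490 - 274} - \left(4 - \left(-304\right)^{2}\right)} = \sqrt{\frac{2 \cdot 23 \cdot 25}{216} + \left(-4 + 92416\right)} = \sqrt{2 \cdot 575 \cdot \frac{1}{216} + 92412} = \sqrt{\frac{575}{108} + 92412} = \sqrt{\frac{9981071}{108}} = \frac{\sqrt{29943213}}{18}$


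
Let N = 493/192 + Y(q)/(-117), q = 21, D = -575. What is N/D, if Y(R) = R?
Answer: -1987/478400 ≈ -0.0041534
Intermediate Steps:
N = 1987/832 (N = 493/192 + 21/(-117) = 493*(1/192) + 21*(-1/117) = 493/192 - 7/39 = 1987/832 ≈ 2.3882)
N/D = (1987/832)/(-575) = (1987/832)*(-1/575) = -1987/478400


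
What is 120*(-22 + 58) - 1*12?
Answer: 4308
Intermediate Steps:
120*(-22 + 58) - 1*12 = 120*36 - 12 = 4320 - 12 = 4308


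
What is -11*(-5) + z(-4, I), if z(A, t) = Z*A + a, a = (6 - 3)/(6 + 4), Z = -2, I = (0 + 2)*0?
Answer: 633/10 ≈ 63.300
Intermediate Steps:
I = 0 (I = 2*0 = 0)
a = 3/10 ≈ 0.30000
z(A, t) = 3/10 - 2*A (z(A, t) = -2*A + 3/10 = 3/10 - 2*A)
-11*(-5) + z(-4, I) = -11*(-5) + (3/10 - 2*(-4)) = 55 + (3/10 + 8) = 55 + 83/10 = 633/10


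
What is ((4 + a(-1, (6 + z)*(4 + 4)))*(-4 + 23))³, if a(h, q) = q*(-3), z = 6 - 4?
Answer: -45575805248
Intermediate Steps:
z = 2
a(h, q) = -3*q
((4 + a(-1, (6 + z)*(4 + 4)))*(-4 + 23))³ = ((4 - 3*(6 + 2)*(4 + 4))*(-4 + 23))³ = ((4 - 24*8)*19)³ = ((4 - 3*64)*19)³ = ((4 - 192)*19)³ = (-188*19)³ = (-3572)³ = -45575805248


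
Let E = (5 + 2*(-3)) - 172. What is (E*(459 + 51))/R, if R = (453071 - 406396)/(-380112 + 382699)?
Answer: -45650202/9335 ≈ -4890.2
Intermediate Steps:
E = -173 (E = (5 - 6) - 172 = -1 - 172 = -173)
R = 46675/2587 ≈ 18.042
(E*(459 + 51))/R = (-173*(459 + 51))/(46675/2587) = -173*510*(2587/46675) = -88230*2587/46675 = -45650202/9335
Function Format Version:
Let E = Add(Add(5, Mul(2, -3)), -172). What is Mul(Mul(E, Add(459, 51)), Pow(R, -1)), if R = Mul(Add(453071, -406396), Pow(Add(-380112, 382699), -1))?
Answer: Rational(-45650202, 9335) ≈ -4890.2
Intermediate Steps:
E = -173 (E = Add(Add(5, -6), -172) = Add(-1, -172) = -173)
R = Rational(46675, 2587) (R = Mul(46675, Pow(2587, -1)) = Mul(46675, Rational(1, 2587)) = Rational(46675, 2587) ≈ 18.042)
Mul(Mul(E, Add(459, 51)), Pow(R, -1)) = Mul(Mul(-173, Add(459, 51)), Pow(Rational(46675, 2587), -1)) = Mul(Mul(-173, 510), Rational(2587, 46675)) = Mul(-88230, Rational(2587, 46675)) = Rational(-45650202, 9335)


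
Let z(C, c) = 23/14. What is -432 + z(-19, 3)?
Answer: -6025/14 ≈ -430.36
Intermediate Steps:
z(C, c) = 23/14 (z(C, c) = 23*(1/14) = 23/14)
-432 + z(-19, 3) = -432 + 23/14 = -6025/14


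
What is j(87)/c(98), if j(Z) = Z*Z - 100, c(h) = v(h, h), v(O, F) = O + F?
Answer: 1067/28 ≈ 38.107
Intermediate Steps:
v(O, F) = F + O
c(h) = 2*h (c(h) = h + h = 2*h)
j(Z) = -100 + Z**2 (j(Z) = Z**2 - 100 = -100 + Z**2)
j(87)/c(98) = (-100 + 87**2)/((2*98)) = (-100 + 7569)/196 = 7469*(1/196) = 1067/28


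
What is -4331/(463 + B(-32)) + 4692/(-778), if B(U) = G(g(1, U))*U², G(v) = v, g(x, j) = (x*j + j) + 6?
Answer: -136562675/22923381 ≈ -5.9574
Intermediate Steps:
g(x, j) = 6 + j + j*x (g(x, j) = (j*x + j) + 6 = (j + j*x) + 6 = 6 + j + j*x)
B(U) = U²*(6 + 2*U) (B(U) = (6 + U + U*1)*U² = (6 + U + U)*U² = (6 + 2*U)*U² = U²*(6 + 2*U))
-4331/(463 + B(-32)) + 4692/(-778) = -4331/(463 + 2*(-32)²*(3 - 32)) + 4692/(-778) = -4331/(463 + 2*1024*(-29)) + 4692*(-1/778) = -4331/(463 - 59392) - 2346/389 = -4331/(-58929) - 2346/389 = -4331*(-1/58929) - 2346/389 = 4331/58929 - 2346/389 = -136562675/22923381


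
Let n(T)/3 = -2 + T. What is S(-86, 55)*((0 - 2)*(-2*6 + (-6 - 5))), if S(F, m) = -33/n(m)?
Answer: -506/53 ≈ -9.5472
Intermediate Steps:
n(T) = -6 + 3*T (n(T) = 3*(-2 + T) = -6 + 3*T)
S(F, m) = -33/(-6 + 3*m)
S(-86, 55)*((0 - 2)*(-2*6 + (-6 - 5))) = (-11/(-2 + 55))*((0 - 2)*(-2*6 + (-6 - 5))) = (-11/53)*(-2*(-12 - 11)) = (-11*1/53)*(-2*(-23)) = -11/53*46 = -506/53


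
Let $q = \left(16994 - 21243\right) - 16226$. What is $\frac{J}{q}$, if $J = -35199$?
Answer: $\frac{3911}{2275} \approx 1.7191$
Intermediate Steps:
$q = -20475$ ($q = -4249 - 16226 = -20475$)
$\frac{J}{q} = - \frac{35199}{-20475} = \left(-35199\right) \left(- \frac{1}{20475}\right) = \frac{3911}{2275}$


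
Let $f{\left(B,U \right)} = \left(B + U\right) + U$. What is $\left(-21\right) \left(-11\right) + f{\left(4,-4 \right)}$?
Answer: $227$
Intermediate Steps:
$f{\left(B,U \right)} = B + 2 U$
$\left(-21\right) \left(-11\right) + f{\left(4,-4 \right)} = \left(-21\right) \left(-11\right) + \left(4 + 2 \left(-4\right)\right) = 231 + \left(4 - 8\right) = 231 - 4 = 227$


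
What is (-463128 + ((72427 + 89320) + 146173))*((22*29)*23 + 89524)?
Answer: -16172363184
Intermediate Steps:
(-463128 + ((72427 + 89320) + 146173))*((22*29)*23 + 89524) = (-463128 + (161747 + 146173))*(638*23 + 89524) = (-463128 + 307920)*(14674 + 89524) = -155208*104198 = -16172363184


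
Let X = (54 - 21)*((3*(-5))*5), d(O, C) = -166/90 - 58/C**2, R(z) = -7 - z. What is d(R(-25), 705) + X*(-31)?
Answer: 38133326332/497025 ≈ 76723.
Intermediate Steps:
d(O, C) = -83/45 - 58/C**2 (d(O, C) = -166*1/90 - 58/C**2 = -83/45 - 58/C**2)
X = -2475 (X = 33*(-15*5) = 33*(-75) = -2475)
d(R(-25), 705) + X*(-31) = (-83/45 - 58/705**2) - 2475*(-31) = (-83/45 - 58*1/497025) + 76725 = (-83/45 - 58/497025) + 76725 = -916793/497025 + 76725 = 38133326332/497025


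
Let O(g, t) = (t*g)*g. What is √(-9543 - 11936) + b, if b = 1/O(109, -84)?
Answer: -1/998004 + I*√21479 ≈ -1.002e-6 + 146.56*I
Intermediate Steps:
O(g, t) = t*g² (O(g, t) = (g*t)*g = t*g²)
b = -1/998004 (b = 1/(-84*109²) = 1/(-84*11881) = 1/(-998004) = -1/998004 ≈ -1.0020e-6)
√(-9543 - 11936) + b = √(-9543 - 11936) - 1/998004 = √(-21479) - 1/998004 = I*√21479 - 1/998004 = -1/998004 + I*√21479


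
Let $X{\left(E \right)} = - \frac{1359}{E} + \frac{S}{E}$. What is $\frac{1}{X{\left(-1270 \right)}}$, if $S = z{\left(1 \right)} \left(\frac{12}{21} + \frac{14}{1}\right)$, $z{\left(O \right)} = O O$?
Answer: $\frac{8890}{9411} \approx 0.94464$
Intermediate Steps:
$z{\left(O \right)} = O^{2}$
$S = \frac{102}{7}$ ($S = 1^{2} \left(\frac{12}{21} + \frac{14}{1}\right) = 1 \left(12 \cdot \frac{1}{21} + 14 \cdot 1\right) = 1 \left(\frac{4}{7} + 14\right) = 1 \cdot \frac{102}{7} = \frac{102}{7} \approx 14.571$)
$X{\left(E \right)} = - \frac{9411}{7 E}$ ($X{\left(E \right)} = - \frac{1359}{E} + \frac{102}{7 E} = - \frac{9411}{7 E}$)
$\frac{1}{X{\left(-1270 \right)}} = \frac{1}{\left(- \frac{9411}{7}\right) \frac{1}{-1270}} = \frac{1}{\left(- \frac{9411}{7}\right) \left(- \frac{1}{1270}\right)} = \frac{1}{\frac{9411}{8890}} = \frac{8890}{9411}$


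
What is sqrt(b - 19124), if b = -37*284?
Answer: 8*I*sqrt(463) ≈ 172.14*I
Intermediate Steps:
b = -10508
sqrt(b - 19124) = sqrt(-10508 - 19124) = sqrt(-29632) = 8*I*sqrt(463)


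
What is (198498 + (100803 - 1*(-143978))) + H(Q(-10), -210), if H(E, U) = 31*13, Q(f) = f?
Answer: 443682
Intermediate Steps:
H(E, U) = 403
(198498 + (100803 - 1*(-143978))) + H(Q(-10), -210) = (198498 + (100803 - 1*(-143978))) + 403 = (198498 + (100803 + 143978)) + 403 = (198498 + 244781) + 403 = 443279 + 403 = 443682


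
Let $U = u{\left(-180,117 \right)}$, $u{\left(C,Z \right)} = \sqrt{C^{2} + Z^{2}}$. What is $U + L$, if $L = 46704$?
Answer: $46704 + 9 \sqrt{569} \approx 46919.0$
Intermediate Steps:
$U = 9 \sqrt{569}$ ($U = \sqrt{\left(-180\right)^{2} + 117^{2}} = \sqrt{32400 + 13689} = \sqrt{46089} = 9 \sqrt{569} \approx 214.68$)
$U + L = 9 \sqrt{569} + 46704 = 46704 + 9 \sqrt{569}$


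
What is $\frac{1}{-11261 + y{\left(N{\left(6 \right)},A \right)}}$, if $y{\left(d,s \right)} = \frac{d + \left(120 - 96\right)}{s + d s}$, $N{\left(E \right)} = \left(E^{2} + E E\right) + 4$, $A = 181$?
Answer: $- \frac{13937}{156944457} \approx -8.8802 \cdot 10^{-5}$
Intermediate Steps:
$N{\left(E \right)} = 4 + 2 E^{2}$ ($N{\left(E \right)} = \left(E^{2} + E^{2}\right) + 4 = 2 E^{2} + 4 = 4 + 2 E^{2}$)
$y{\left(d,s \right)} = \frac{24 + d}{s + d s}$ ($y{\left(d,s \right)} = \frac{d + 24}{s + d s} = \frac{24 + d}{s + d s}$)
$\frac{1}{-11261 + y{\left(N{\left(6 \right)},A \right)}} = \frac{1}{-11261 + \frac{24 + \left(4 + 2 \cdot 6^{2}\right)}{181 \left(1 + \left(4 + 2 \cdot 6^{2}\right)\right)}} = \frac{1}{-11261 + \frac{24 + \left(4 + 2 \cdot 36\right)}{181 \left(1 + \left(4 + 2 \cdot 36\right)\right)}} = \frac{1}{-11261 + \frac{24 + \left(4 + 72\right)}{181 \left(1 + \left(4 + 72\right)\right)}} = \frac{1}{-11261 + \frac{24 + 76}{181 \left(1 + 76\right)}} = \frac{1}{-11261 + \frac{1}{181} \cdot \frac{1}{77} \cdot 100} = \frac{1}{-11261 + \frac{100}{13937}} = \frac{1}{- \frac{156944457}{13937}} = - \frac{13937}{156944457}$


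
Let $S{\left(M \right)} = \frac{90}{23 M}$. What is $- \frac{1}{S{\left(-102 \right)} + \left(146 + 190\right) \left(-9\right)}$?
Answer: $\frac{391}{1182399} \approx 0.00033068$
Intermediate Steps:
$S{\left(M \right)} = \frac{90}{23 M}$ ($S{\left(M \right)} = 90 \frac{1}{23 M} = \frac{90}{23 M}$)
$- \frac{1}{S{\left(-102 \right)} + \left(146 + 190\right) \left(-9\right)} = - \frac{1}{\frac{90}{23 \left(-102\right)} + \left(146 + 190\right) \left(-9\right)} = - \frac{1}{\frac{90}{23} \left(- \frac{1}{102}\right) + 336 \left(-9\right)} = - \frac{1}{- \frac{15}{391} - 3024} = - \frac{1}{- \frac{1182399}{391}} = \left(-1\right) \left(- \frac{391}{1182399}\right) = \frac{391}{1182399}$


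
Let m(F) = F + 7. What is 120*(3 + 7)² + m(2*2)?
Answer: 12011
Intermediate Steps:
m(F) = 7 + F
120*(3 + 7)² + m(2*2) = 120*(3 + 7)² + (7 + 2*2) = 120*10² + (7 + 4) = 120*100 + 11 = 12000 + 11 = 12011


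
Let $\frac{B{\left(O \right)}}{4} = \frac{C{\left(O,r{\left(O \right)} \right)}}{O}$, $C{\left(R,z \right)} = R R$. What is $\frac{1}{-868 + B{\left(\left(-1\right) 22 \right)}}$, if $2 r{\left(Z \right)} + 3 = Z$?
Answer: $- \frac{1}{956} \approx -0.001046$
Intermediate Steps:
$r{\left(Z \right)} = - \frac{3}{2} + \frac{Z}{2}$
$C{\left(R,z \right)} = R^{2}$
$B{\left(O \right)} = 4 O$ ($B{\left(O \right)} = 4 \frac{O^{2}}{O} = 4 O$)
$\frac{1}{-868 + B{\left(\left(-1\right) 22 \right)}} = \frac{1}{-868 + 4 \left(\left(-1\right) 22\right)} = \frac{1}{-868 + 4 \left(-22\right)} = \frac{1}{-868 - 88} = \frac{1}{-956} = - \frac{1}{956}$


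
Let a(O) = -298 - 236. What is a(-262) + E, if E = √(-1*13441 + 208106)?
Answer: -534 + √194665 ≈ -92.791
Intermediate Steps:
E = √194665 (E = √(-13441 + 208106) = √194665 ≈ 441.21)
a(O) = -534
a(-262) + E = -534 + √194665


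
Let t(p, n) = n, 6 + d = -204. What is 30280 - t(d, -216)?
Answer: 30496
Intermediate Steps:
d = -210 (d = -6 - 204 = -210)
30280 - t(d, -216) = 30280 - 1*(-216) = 30280 + 216 = 30496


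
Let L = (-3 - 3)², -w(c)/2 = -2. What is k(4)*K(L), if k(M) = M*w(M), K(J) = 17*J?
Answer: 9792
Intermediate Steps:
w(c) = 4 (w(c) = -2*(-2) = 4)
L = 36 (L = (-6)² = 36)
k(M) = 4*M (k(M) = M*4 = 4*M)
k(4)*K(L) = (4*4)*(17*36) = 16*612 = 9792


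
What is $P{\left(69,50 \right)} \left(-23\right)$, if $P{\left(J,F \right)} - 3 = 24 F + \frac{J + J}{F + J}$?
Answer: $- \frac{3295785}{119} \approx -27696.0$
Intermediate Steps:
$P{\left(J,F \right)} = 3 + 24 F + \frac{2 J}{F + J}$ ($P{\left(J,F \right)} = 3 + \left(24 F + \frac{J + J}{F + J}\right) = 3 + \left(24 F + \frac{2 J}{F + J}\right) = 3 + 24 F + \frac{2 J}{F + J}$)
$P{\left(69,50 \right)} \left(-23\right) = \frac{3 \cdot 50 + 5 \cdot 69 + 24 \cdot 50^{2} + 24 \cdot 50 \cdot 69}{50 + 69} \left(-23\right) = \frac{150 + 345 + 24 \cdot 2500 + 82800}{119} \left(-23\right) = \frac{150 + 345 + 60000 + 82800}{119} \left(-23\right) = \frac{1}{119} \cdot 143295 \left(-23\right) = \frac{143295}{119} \left(-23\right) = - \frac{3295785}{119}$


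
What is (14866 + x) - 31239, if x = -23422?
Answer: -39795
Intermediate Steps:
(14866 + x) - 31239 = (14866 - 23422) - 31239 = -8556 - 31239 = -39795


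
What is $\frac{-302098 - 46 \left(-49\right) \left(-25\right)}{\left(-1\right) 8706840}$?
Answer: $\frac{44806}{1088355} \approx 0.041169$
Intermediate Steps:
$\frac{-302098 - 46 \left(-49\right) \left(-25\right)}{\left(-1\right) 8706840} = \frac{-302098 - \left(-2254\right) \left(-25\right)}{-8706840} = \left(-302098 - 56350\right) \left(- \frac{1}{8706840}\right) = \left(-358448\right) \left(- \frac{1}{8706840}\right) = \frac{44806}{1088355}$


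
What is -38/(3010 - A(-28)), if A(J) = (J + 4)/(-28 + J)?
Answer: -266/21067 ≈ -0.012626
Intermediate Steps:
A(J) = (4 + J)/(-28 + J)
-38/(3010 - A(-28)) = -38/(3010 - (4 - 28)/(-28 - 28)) = -38/(3010 - (-24)/(-56)) = -38/(3010 - (-1)*(-24)/56) = -38/(3010 - 1*3/7) = -38/(3010 - 3/7) = -38/21067/7 = -38*7/21067 = -266/21067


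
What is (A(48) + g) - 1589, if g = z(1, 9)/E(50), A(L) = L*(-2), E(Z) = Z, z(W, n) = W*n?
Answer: -84241/50 ≈ -1684.8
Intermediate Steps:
A(L) = -2*L
g = 9/50 (g = (1*9)/50 = 9*(1/50) = 9/50 ≈ 0.18000)
(A(48) + g) - 1589 = (-2*48 + 9/50) - 1589 = (-96 + 9/50) - 1589 = -4791/50 - 1589 = -84241/50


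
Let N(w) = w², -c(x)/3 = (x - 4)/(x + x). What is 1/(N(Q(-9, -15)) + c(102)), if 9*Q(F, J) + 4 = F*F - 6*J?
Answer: 2754/944257 ≈ 0.0029166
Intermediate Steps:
c(x) = -3*(-4 + x)/(2*x) (c(x) = -3*(x - 4)/(x + x) = -3*(-4 + x)/(2*x))
Q(F, J) = -4/9 - 2*J/3 + F²/9 (Q(F, J) = -4/9 + (F*F - 6*J)/9 = -4/9 + (F² - 6*J)/9 = -4/9 + (-2*J/3 + F²/9) = -4/9 - 2*J/3 + F²/9)
1/(N(Q(-9, -15)) + c(102)) = 1/((-4/9 - ⅔*(-15) + (⅑)*(-9)²)² + (-3/2 + 6/102)) = 1/((-4/9 + 10 + (⅑)*81)² + (-3/2 + 6*(1/102))) = 1/((-4/9 + 10 + 9)² + (-3/2 + 1/17)) = 1/((167/9)² - 49/34) = 1/(27889/81 - 49/34) = 1/(944257/2754) = 2754/944257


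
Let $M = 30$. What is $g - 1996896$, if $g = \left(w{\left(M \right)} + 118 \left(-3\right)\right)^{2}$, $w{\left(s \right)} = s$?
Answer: $-1891920$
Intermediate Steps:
$g = 104976$ ($g = \left(30 + 118 \left(-3\right)\right)^{2} = \left(30 - 354\right)^{2} = \left(-324\right)^{2} = 104976$)
$g - 1996896 = 104976 - 1996896 = -1891920$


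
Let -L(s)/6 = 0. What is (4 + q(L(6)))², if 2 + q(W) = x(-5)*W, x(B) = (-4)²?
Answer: 4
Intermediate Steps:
x(B) = 16
L(s) = 0 (L(s) = -6*0 = 0)
q(W) = -2 + 16*W
(4 + q(L(6)))² = (4 + (-2 + 16*0))² = (4 + (-2 + 0))² = (4 - 2)² = 2² = 4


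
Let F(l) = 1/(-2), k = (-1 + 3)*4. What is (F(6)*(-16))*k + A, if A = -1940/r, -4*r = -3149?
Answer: 193776/3149 ≈ 61.536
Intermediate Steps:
r = 3149/4 (r = -¼*(-3149) = 3149/4 ≈ 787.25)
k = 8 (k = 2*4 = 8)
F(l) = -½
A = -7760/3149 (A = -1940/3149/4 = -1940*4/3149 = -7760/3149 ≈ -2.4643)
(F(6)*(-16))*k + A = -½*(-16)*8 - 7760/3149 = 8*8 - 7760/3149 = 64 - 7760/3149 = 193776/3149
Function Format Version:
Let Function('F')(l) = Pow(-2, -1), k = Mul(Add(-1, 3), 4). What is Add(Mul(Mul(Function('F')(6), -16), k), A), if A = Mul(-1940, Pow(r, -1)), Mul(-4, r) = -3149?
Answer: Rational(193776, 3149) ≈ 61.536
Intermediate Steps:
r = Rational(3149, 4) (r = Mul(Rational(-1, 4), -3149) = Rational(3149, 4) ≈ 787.25)
k = 8 (k = Mul(2, 4) = 8)
Function('F')(l) = Rational(-1, 2)
A = Rational(-7760, 3149) (A = Mul(-1940, Pow(Rational(3149, 4), -1)) = Mul(-1940, Rational(4, 3149)) = Rational(-7760, 3149) ≈ -2.4643)
Add(Mul(Mul(Function('F')(6), -16), k), A) = Add(Mul(Mul(Rational(-1, 2), -16), 8), Rational(-7760, 3149)) = Add(Mul(8, 8), Rational(-7760, 3149)) = Add(64, Rational(-7760, 3149)) = Rational(193776, 3149)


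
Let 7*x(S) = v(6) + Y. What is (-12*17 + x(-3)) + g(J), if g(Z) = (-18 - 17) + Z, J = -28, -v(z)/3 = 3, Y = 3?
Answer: -1875/7 ≈ -267.86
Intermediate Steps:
v(z) = -9 (v(z) = -3*3 = -9)
x(S) = -6/7 (x(S) = (-9 + 3)/7 = (⅐)*(-6) = -6/7)
g(Z) = -35 + Z
(-12*17 + x(-3)) + g(J) = (-12*17 - 6/7) + (-35 - 28) = (-204 - 6/7) - 63 = -1434/7 - 63 = -1875/7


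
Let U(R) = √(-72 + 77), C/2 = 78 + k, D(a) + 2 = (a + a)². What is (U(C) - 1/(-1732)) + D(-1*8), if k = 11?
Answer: 439929/1732 + √5 ≈ 256.24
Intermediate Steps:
D(a) = -2 + 4*a² (D(a) = -2 + (a + a)² = -2 + (2*a)² = -2 + 4*a²)
C = 178 (C = 2*(78 + 11) = 2*89 = 178)
U(R) = √5
(U(C) - 1/(-1732)) + D(-1*8) = (√5 - 1/(-1732)) + (-2 + 4*(-1*8)²) = (√5 - 1*(-1/1732)) + (-2 + 4*(-8)²) = (√5 + 1/1732) + (-2 + 4*64) = (1/1732 + √5) + (-2 + 256) = (1/1732 + √5) + 254 = 439929/1732 + √5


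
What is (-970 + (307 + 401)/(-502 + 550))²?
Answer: 14600041/16 ≈ 9.1250e+5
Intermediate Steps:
(-970 + (307 + 401)/(-502 + 550))² = (-970 + 708/48)² = (-970 + 708*(1/48))² = (-970 + 59/4)² = (-3821/4)² = 14600041/16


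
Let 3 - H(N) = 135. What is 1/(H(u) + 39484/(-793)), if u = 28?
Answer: -793/144160 ≈ -0.0055008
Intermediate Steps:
H(N) = -132 (H(N) = 3 - 1*135 = 3 - 135 = -132)
1/(H(u) + 39484/(-793)) = 1/(-132 + 39484/(-793)) = 1/(-132 + 39484*(-1/793)) = 1/(-132 - 39484/793) = 1/(-144160/793) = -793/144160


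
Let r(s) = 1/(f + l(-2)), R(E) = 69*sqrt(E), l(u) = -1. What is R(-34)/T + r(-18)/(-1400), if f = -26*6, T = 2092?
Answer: 1/219800 + 69*I*sqrt(34)/2092 ≈ 4.5496e-6 + 0.19232*I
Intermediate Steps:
f = -156 (f = -13*12 = -156)
r(s) = -1/157 (r(s) = 1/(-156 - 1) = 1/(-157) = -1/157)
R(-34)/T + r(-18)/(-1400) = (69*sqrt(-34))/2092 - 1/157/(-1400) = (69*(I*sqrt(34)))*(1/2092) - 1/157*(-1/1400) = (69*I*sqrt(34))*(1/2092) + 1/219800 = 69*I*sqrt(34)/2092 + 1/219800 = 1/219800 + 69*I*sqrt(34)/2092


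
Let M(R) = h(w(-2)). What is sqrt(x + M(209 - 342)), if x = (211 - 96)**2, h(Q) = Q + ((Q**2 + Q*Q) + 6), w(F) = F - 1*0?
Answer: sqrt(13237) ≈ 115.05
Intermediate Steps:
w(F) = F (w(F) = F + 0 = F)
h(Q) = 6 + Q + 2*Q**2 (h(Q) = Q + ((Q**2 + Q**2) + 6) = Q + (2*Q**2 + 6) = Q + (6 + 2*Q**2) = 6 + Q + 2*Q**2)
M(R) = 12 (M(R) = 6 - 2 + 2*(-2)**2 = 6 - 2 + 2*4 = 6 - 2 + 8 = 12)
x = 13225 (x = 115**2 = 13225)
sqrt(x + M(209 - 342)) = sqrt(13225 + 12) = sqrt(13237)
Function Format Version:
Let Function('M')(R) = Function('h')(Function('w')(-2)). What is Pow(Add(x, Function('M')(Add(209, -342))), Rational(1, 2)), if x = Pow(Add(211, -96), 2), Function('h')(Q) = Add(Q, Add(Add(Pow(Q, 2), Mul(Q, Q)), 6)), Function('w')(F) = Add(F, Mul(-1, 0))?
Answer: Pow(13237, Rational(1, 2)) ≈ 115.05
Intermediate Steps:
Function('w')(F) = F (Function('w')(F) = Add(F, 0) = F)
Function('h')(Q) = Add(6, Q, Mul(2, Pow(Q, 2))) (Function('h')(Q) = Add(Q, Add(Add(Pow(Q, 2), Pow(Q, 2)), 6)) = Add(Q, Add(Mul(2, Pow(Q, 2)), 6)) = Add(Q, Add(6, Mul(2, Pow(Q, 2)))) = Add(6, Q, Mul(2, Pow(Q, 2))))
Function('M')(R) = 12 (Function('M')(R) = Add(6, -2, Mul(2, Pow(-2, 2))) = Add(6, -2, Mul(2, 4)) = Add(6, -2, 8) = 12)
x = 13225 (x = Pow(115, 2) = 13225)
Pow(Add(x, Function('M')(Add(209, -342))), Rational(1, 2)) = Pow(Add(13225, 12), Rational(1, 2)) = Pow(13237, Rational(1, 2))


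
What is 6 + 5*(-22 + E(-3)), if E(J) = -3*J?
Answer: -59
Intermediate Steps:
6 + 5*(-22 + E(-3)) = 6 + 5*(-22 - 3*(-3)) = 6 + 5*(-22 + 9) = 6 + 5*(-13) = 6 - 65 = -59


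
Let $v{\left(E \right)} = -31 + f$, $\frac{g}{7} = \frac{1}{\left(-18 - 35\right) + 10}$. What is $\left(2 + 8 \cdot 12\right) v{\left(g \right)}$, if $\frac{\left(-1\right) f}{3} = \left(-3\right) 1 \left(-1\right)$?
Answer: $-3920$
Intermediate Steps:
$f = -9$ ($f = - 3 \left(-3\right) 1 \left(-1\right) = - 3 \left(\left(-3\right) \left(-1\right)\right) = \left(-3\right) 3 = -9$)
$g = - \frac{7}{43}$ ($g = \frac{7}{\left(-18 - 35\right) + 10} = \frac{7}{-53 + 10} = \frac{7}{-43} = 7 \left(- \frac{1}{43}\right) = - \frac{7}{43} \approx -0.16279$)
$v{\left(E \right)} = -40$ ($v{\left(E \right)} = -31 - 9 = -40$)
$\left(2 + 8 \cdot 12\right) v{\left(g \right)} = \left(2 + 8 \cdot 12\right) \left(-40\right) = \left(2 + 96\right) \left(-40\right) = 98 \left(-40\right) = -3920$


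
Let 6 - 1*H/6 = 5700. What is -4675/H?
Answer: 4675/34164 ≈ 0.13684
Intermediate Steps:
H = -34164 (H = 36 - 6*5700 = 36 - 34200 = -34164)
-4675/H = -4675/(-34164) = -4675*(-1/34164) = 4675/34164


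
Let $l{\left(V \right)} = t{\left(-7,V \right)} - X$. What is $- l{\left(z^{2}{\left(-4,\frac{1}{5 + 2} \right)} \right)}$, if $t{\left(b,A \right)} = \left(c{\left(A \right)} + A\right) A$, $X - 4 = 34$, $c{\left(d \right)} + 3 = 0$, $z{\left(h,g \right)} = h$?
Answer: $-170$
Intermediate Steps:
$c{\left(d \right)} = -3$ ($c{\left(d \right)} = -3 + 0 = -3$)
$X = 38$ ($X = 4 + 34 = 38$)
$t{\left(b,A \right)} = A \left(-3 + A\right)$ ($t{\left(b,A \right)} = \left(-3 + A\right) A = A \left(-3 + A\right)$)
$l{\left(V \right)} = -38 + V \left(-3 + V\right)$ ($l{\left(V \right)} = V \left(-3 + V\right) - 38 = -38 + V \left(-3 + V\right)$)
$- l{\left(z^{2}{\left(-4,\frac{1}{5 + 2} \right)} \right)} = - (-38 + \left(-4\right)^{2} \left(-3 + \left(-4\right)^{2}\right)) = - (-38 + 16 \left(-3 + 16\right)) = - (-38 + 16 \cdot 13) = - (-38 + 208) = \left(-1\right) 170 = -170$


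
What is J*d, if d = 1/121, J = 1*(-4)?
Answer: -4/121 ≈ -0.033058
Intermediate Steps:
J = -4
d = 1/121 ≈ 0.0082645
J*d = -4*1/121 = -4/121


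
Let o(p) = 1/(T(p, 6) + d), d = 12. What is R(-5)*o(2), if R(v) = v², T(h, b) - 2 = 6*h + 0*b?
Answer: 25/26 ≈ 0.96154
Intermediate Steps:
T(h, b) = 2 + 6*h (T(h, b) = 2 + (6*h + 0*b) = 2 + (6*h + 0) = 2 + 6*h)
o(p) = 1/(14 + 6*p) (o(p) = 1/((2 + 6*p) + 12) = 1/(14 + 6*p))
R(-5)*o(2) = (-5)²*(1/(2*(7 + 3*2))) = 25*(1/(2*(7 + 6))) = 25*((½)/13) = 25*((½)*(1/13)) = 25*(1/26) = 25/26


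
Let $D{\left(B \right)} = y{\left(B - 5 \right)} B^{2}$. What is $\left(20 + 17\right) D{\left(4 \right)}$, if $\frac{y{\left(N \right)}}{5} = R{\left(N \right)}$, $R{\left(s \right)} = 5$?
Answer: $14800$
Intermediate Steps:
$y{\left(N \right)} = 25$ ($y{\left(N \right)} = 5 \cdot 5 = 25$)
$D{\left(B \right)} = 25 B^{2}$
$\left(20 + 17\right) D{\left(4 \right)} = \left(20 + 17\right) 25 \cdot 4^{2} = 37 \cdot 25 \cdot 16 = 37 \cdot 400 = 14800$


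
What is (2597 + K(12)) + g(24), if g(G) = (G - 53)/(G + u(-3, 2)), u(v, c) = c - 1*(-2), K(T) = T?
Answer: 73023/28 ≈ 2608.0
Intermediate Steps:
u(v, c) = 2 + c (u(v, c) = c + 2 = 2 + c)
g(G) = (-53 + G)/(4 + G) (g(G) = (G - 53)/(G + (2 + 2)) = (-53 + G)/(G + 4) = (-53 + G)/(4 + G))
(2597 + K(12)) + g(24) = (2597 + 12) + (-53 + 24)/(4 + 24) = 2609 - 29/28 = 73023/28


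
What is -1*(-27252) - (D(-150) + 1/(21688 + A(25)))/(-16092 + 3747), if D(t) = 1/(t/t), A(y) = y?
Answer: 2434938818978/89348995 ≈ 27252.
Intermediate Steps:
D(t) = 1 (D(t) = 1/1 = 1)
-1*(-27252) - (D(-150) + 1/(21688 + A(25)))/(-16092 + 3747) = -1*(-27252) - (1 + 1/(21688 + 25))/(-16092 + 3747) = 27252 - (1 + 1/21713)/(-12345) = 27252 - (1 + 1/21713)*(-1)/12345 = 27252 - 21714*(-1)/(21713*12345) = 27252 - 1*(-7238/89348995) = 27252 + 7238/89348995 = 2434938818978/89348995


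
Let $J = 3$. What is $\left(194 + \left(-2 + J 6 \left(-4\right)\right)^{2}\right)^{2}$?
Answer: $32148900$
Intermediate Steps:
$\left(194 + \left(-2 + J 6 \left(-4\right)\right)^{2}\right)^{2} = \left(194 + \left(-2 + 3 \cdot 6 \left(-4\right)\right)^{2}\right)^{2} = \left(194 + \left(-2 + 18 \left(-4\right)\right)^{2}\right)^{2} = \left(194 + \left(-2 - 72\right)^{2}\right)^{2} = \left(194 + \left(-74\right)^{2}\right)^{2} = \left(194 + 5476\right)^{2} = 5670^{2} = 32148900$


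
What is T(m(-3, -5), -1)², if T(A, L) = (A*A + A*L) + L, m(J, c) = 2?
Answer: 1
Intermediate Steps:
T(A, L) = L + A² + A*L (T(A, L) = (A² + A*L) + L = L + A² + A*L)
T(m(-3, -5), -1)² = (-1 + 2² + 2*(-1))² = (-1 + 4 - 2)² = 1² = 1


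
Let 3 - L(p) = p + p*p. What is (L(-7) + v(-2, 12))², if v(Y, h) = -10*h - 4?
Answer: 26569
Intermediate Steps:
L(p) = 3 - p - p² (L(p) = 3 - (p + p*p) = 3 - (p + p²) = 3 + (-p - p²) = 3 - p - p²)
v(Y, h) = -4 - 10*h
(L(-7) + v(-2, 12))² = ((3 - 1*(-7) - 1*(-7)²) + (-4 - 10*12))² = ((3 + 7 - 1*49) + (-4 - 120))² = ((3 + 7 - 49) - 124)² = (-39 - 124)² = (-163)² = 26569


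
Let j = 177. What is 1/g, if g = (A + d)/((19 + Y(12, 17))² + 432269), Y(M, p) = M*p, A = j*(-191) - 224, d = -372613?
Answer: -80333/67774 ≈ -1.1853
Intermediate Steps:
A = -34031 (A = 177*(-191) - 224 = -33807 - 224 = -34031)
g = -67774/80333 (g = (-34031 - 372613)/((19 + 12*17)² + 432269) = -406644/((19 + 204)² + 432269) = -406644/(223² + 432269) = -406644/(49729 + 432269) = -406644/481998 = -406644*1/481998 = -67774/80333 ≈ -0.84366)
1/g = 1/(-67774/80333) = -80333/67774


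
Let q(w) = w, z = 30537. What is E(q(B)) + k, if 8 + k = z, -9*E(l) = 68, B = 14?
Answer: 274693/9 ≈ 30521.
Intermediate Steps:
E(l) = -68/9 (E(l) = -⅑*68 = -68/9)
k = 30529 (k = -8 + 30537 = 30529)
E(q(B)) + k = -68/9 + 30529 = 274693/9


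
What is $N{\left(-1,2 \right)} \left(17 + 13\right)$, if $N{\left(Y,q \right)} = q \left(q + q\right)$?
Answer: $240$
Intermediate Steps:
$N{\left(Y,q \right)} = 2 q^{2}$ ($N{\left(Y,q \right)} = q 2 q = 2 q^{2}$)
$N{\left(-1,2 \right)} \left(17 + 13\right) = 2 \cdot 2^{2} \left(17 + 13\right) = 2 \cdot 4 \cdot 30 = 8 \cdot 30 = 240$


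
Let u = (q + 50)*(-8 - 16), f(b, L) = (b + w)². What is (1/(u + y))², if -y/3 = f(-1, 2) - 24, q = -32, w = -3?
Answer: 1/166464 ≈ 6.0073e-6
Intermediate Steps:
f(b, L) = (-3 + b)² (f(b, L) = (b - 3)² = (-3 + b)²)
u = -432 (u = (-32 + 50)*(-8 - 16) = 18*(-24) = -432)
y = 24 (y = -3*((-3 - 1)² - 24) = -3*((-4)² - 24) = -3*(16 - 24) = -3*(-8) = 24)
(1/(u + y))² = (1/(-432 + 24))² = (1/(-408))² = (-1/408)² = 1/166464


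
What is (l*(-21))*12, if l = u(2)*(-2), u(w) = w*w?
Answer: 2016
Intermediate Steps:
u(w) = w**2
l = -8 (l = 2**2*(-2) = 4*(-2) = -8)
(l*(-21))*12 = -8*(-21)*12 = 168*12 = 2016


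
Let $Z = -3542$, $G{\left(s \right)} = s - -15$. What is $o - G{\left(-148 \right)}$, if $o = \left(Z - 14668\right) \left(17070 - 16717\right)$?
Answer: $-6427997$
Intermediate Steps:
$G{\left(s \right)} = 15 + s$ ($G{\left(s \right)} = s + 15 = 15 + s$)
$o = -6428130$ ($o = \left(-3542 - 14668\right) \left(17070 - 16717\right) = \left(-18210\right) 353 = -6428130$)
$o - G{\left(-148 \right)} = -6428130 - \left(15 - 148\right) = -6428130 - -133 = -6428130 + 133 = -6427997$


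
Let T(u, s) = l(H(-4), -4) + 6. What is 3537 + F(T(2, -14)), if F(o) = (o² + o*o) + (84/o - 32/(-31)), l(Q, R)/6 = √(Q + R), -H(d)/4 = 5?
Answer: (48359*I + 125614*√6)/(31*(-I + 2*√6)) ≈ 1882.6 + 702.71*I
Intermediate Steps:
H(d) = -20 (H(d) = -4*5 = -20)
l(Q, R) = 6*√(Q + R)
T(u, s) = 6 + 12*I*√6 (T(u, s) = 6*√(-20 - 4) + 6 = 6*√(-24) + 6 = 6*(2*I*√6) + 6 = 12*I*√6 + 6 = 6 + 12*I*√6)
F(o) = 32/31 + 2*o² + 84/o (F(o) = (o² + o²) + (84/o - 32*(-1/31)) = 2*o² + (84/o + 32/31) = 2*o² + (32/31 + 84/o) = 32/31 + 2*o² + 84/o)
3537 + F(T(2, -14)) = 3537 + (32/31 + 2*(6 + 12*I*√6)² + 84/(6 + 12*I*√6)) = 109679/31 + 2*(6 + 12*I*√6)² + 84/(6 + 12*I*√6)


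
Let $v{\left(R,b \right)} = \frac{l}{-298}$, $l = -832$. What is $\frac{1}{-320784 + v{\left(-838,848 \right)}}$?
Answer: $- \frac{149}{47796400} \approx -3.1174 \cdot 10^{-6}$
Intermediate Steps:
$v{\left(R,b \right)} = \frac{416}{149}$ ($v{\left(R,b \right)} = - \frac{832}{-298} = \left(-832\right) \left(- \frac{1}{298}\right) = \frac{416}{149}$)
$\frac{1}{-320784 + v{\left(-838,848 \right)}} = \frac{1}{-320784 + \frac{416}{149}} = \frac{1}{- \frac{47796400}{149}} = - \frac{149}{47796400}$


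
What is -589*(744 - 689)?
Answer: -32395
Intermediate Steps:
-589*(744 - 689) = -589*55 = -32395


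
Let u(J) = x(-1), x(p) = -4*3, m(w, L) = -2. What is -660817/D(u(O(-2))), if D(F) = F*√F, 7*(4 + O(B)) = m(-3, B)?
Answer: -660817*I*√3/72 ≈ -15897.0*I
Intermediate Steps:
O(B) = -30/7 (O(B) = -4 + (⅐)*(-2) = -4 - 2/7 = -30/7)
x(p) = -12
u(J) = -12
D(F) = F^(3/2)
-660817/D(u(O(-2))) = -660817*I*√3/72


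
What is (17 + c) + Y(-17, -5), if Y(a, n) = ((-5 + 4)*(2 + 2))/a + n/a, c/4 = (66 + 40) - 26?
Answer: 5738/17 ≈ 337.53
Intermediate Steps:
c = 320 (c = 4*((66 + 40) - 26) = 4*(106 - 26) = 4*80 = 320)
Y(a, n) = -4/a + n/a (Y(a, n) = (-1*4)/a + n/a = -4/a + n/a)
(17 + c) + Y(-17, -5) = (17 + 320) + (-4 - 5)/(-17) = 337 - 1/17*(-9) = 337 + 9/17 = 5738/17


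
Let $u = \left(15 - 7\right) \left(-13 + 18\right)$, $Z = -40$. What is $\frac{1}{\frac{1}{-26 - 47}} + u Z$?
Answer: $-1673$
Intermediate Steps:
$u = 40$ ($u = 8 \cdot 5 = 40$)
$\frac{1}{\frac{1}{-26 - 47}} + u Z = \frac{1}{\frac{1}{-26 - 47}} + 40 \left(-40\right) = \frac{1}{\frac{1}{-73}} - 1600 = \frac{1}{- \frac{1}{73}} - 1600 = -73 - 1600 = -1673$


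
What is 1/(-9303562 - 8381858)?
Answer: -1/17685420 ≈ -5.6544e-8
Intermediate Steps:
1/(-9303562 - 8381858) = 1/(-17685420) = -1/17685420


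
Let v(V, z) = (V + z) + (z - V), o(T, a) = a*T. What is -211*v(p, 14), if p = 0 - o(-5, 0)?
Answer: -5908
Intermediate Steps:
o(T, a) = T*a
p = 0 (p = 0 - (-5)*0 = 0 - 1*0 = 0 + 0 = 0)
v(V, z) = 2*z
-211*v(p, 14) = -422*14 = -211*28 = -5908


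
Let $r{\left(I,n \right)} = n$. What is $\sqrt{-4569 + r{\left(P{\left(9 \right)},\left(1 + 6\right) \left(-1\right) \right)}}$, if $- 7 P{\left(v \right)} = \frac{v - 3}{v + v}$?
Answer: $4 i \sqrt{286} \approx 67.646 i$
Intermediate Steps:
$P{\left(v \right)} = - \frac{-3 + v}{14 v}$ ($P{\left(v \right)} = - \frac{\left(v - 3\right) \frac{1}{v + v}}{7} = - \frac{\left(-3 + v\right) \frac{1}{2 v}}{7} = - \frac{\frac{1}{2} \frac{1}{v} \left(-3 + v\right)}{7} = - \frac{-3 + v}{14 v}$)
$\sqrt{-4569 + r{\left(P{\left(9 \right)},\left(1 + 6\right) \left(-1\right) \right)}} = \sqrt{-4569 + \left(1 + 6\right) \left(-1\right)} = \sqrt{-4569 + 7 \left(-1\right)} = \sqrt{-4569 - 7} = \sqrt{-4576} = 4 i \sqrt{286}$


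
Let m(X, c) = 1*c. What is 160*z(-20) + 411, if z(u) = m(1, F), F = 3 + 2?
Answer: 1211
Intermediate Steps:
F = 5
m(X, c) = c
z(u) = 5
160*z(-20) + 411 = 160*5 + 411 = 800 + 411 = 1211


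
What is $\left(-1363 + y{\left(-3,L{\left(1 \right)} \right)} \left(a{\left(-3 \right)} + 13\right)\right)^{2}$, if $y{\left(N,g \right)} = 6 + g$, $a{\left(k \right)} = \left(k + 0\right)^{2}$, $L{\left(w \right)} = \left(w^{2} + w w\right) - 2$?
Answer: $1515361$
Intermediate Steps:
$L{\left(w \right)} = -2 + 2 w^{2}$ ($L{\left(w \right)} = \left(w^{2} + w^{2}\right) - 2 = 2 w^{2} - 2 = -2 + 2 w^{2}$)
$a{\left(k \right)} = k^{2}$
$\left(-1363 + y{\left(-3,L{\left(1 \right)} \right)} \left(a{\left(-3 \right)} + 13\right)\right)^{2} = \left(-1363 + \left(6 - \left(2 - 2 \cdot 1^{2}\right)\right) \left(\left(-3\right)^{2} + 13\right)\right)^{2} = \left(-1363 + \left(6 + \left(-2 + 2 \cdot 1\right)\right) \left(9 + 13\right)\right)^{2} = \left(-1363 + \left(6 + \left(-2 + 2\right)\right) 22\right)^{2} = \left(-1363 + \left(6 + 0\right) 22\right)^{2} = \left(-1363 + 6 \cdot 22\right)^{2} = \left(-1363 + 132\right)^{2} = \left(-1231\right)^{2} = 1515361$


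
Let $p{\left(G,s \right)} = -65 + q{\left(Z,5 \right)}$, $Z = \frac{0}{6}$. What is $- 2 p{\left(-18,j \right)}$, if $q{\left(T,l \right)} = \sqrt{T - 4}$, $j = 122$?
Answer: $130 - 4 i \approx 130.0 - 4.0 i$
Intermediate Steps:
$Z = 0$ ($Z = 0 \cdot \frac{1}{6} = 0$)
$q{\left(T,l \right)} = \sqrt{-4 + T}$
$p{\left(G,s \right)} = -65 + 2 i$ ($p{\left(G,s \right)} = -65 + \sqrt{-4 + 0} = -65 + \sqrt{-4} = -65 + 2 i$)
$- 2 p{\left(-18,j \right)} = - 2 \left(-65 + 2 i\right) = 130 - 4 i$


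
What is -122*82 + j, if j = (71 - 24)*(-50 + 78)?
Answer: -8688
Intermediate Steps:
j = 1316 (j = 47*28 = 1316)
-122*82 + j = -122*82 + 1316 = -10004 + 1316 = -8688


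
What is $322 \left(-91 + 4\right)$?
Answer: $-28014$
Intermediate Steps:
$322 \left(-91 + 4\right) = 322 \left(-87\right) = -28014$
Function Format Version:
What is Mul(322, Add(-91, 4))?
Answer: -28014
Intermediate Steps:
Mul(322, Add(-91, 4)) = Mul(322, -87) = -28014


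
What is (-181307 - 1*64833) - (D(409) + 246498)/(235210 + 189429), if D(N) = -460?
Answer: -104520889498/424639 ≈ -2.4614e+5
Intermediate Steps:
(-181307 - 1*64833) - (D(409) + 246498)/(235210 + 189429) = (-181307 - 1*64833) - (-460 + 246498)/(235210 + 189429) = (-181307 - 64833) - 246038/424639 = -246140 - 246038/424639 = -104520889498/424639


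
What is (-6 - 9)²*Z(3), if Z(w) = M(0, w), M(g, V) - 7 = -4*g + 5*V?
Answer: 4950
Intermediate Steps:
M(g, V) = 7 - 4*g + 5*V (M(g, V) = 7 + (-4*g + 5*V) = 7 - 4*g + 5*V)
Z(w) = 7 + 5*w (Z(w) = 7 - 4*0 + 5*w = 7 + 0 + 5*w = 7 + 5*w)
(-6 - 9)²*Z(3) = (-6 - 9)²*(7 + 5*3) = (-15)²*(7 + 15) = 225*22 = 4950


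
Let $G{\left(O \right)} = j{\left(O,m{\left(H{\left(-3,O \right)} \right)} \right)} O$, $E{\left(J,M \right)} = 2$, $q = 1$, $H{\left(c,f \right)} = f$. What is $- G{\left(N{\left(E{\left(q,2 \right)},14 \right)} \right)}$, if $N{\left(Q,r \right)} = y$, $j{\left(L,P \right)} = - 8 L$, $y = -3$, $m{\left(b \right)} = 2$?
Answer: $72$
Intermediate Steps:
$N{\left(Q,r \right)} = -3$
$G{\left(O \right)} = - 8 O^{2}$ ($G{\left(O \right)} = - 8 O O = - 8 O^{2}$)
$- G{\left(N{\left(E{\left(q,2 \right)},14 \right)} \right)} = - \left(-8\right) \left(-3\right)^{2} = - \left(-8\right) 9 = \left(-1\right) \left(-72\right) = 72$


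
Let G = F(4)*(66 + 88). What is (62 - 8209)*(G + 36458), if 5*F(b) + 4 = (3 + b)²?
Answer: -308315068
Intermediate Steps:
F(b) = -⅘ + (3 + b)²/5
G = 1386 (G = (-⅘ + (3 + 4)²/5)*(66 + 88) = (-⅘ + (⅕)*7²)*154 = (-⅘ + (⅕)*49)*154 = (-⅘ + 49/5)*154 = 9*154 = 1386)
(62 - 8209)*(G + 36458) = (62 - 8209)*(1386 + 36458) = -8147*37844 = -308315068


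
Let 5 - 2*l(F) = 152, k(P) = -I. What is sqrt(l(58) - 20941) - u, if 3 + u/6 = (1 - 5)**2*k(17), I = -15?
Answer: -1422 + I*sqrt(84058)/2 ≈ -1422.0 + 144.96*I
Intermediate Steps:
k(P) = 15 (k(P) = -1*(-15) = 15)
l(F) = -147/2 (l(F) = 5/2 - 1/2*152 = 5/2 - 76 = -147/2)
u = 1422 (u = -18 + 6*((1 - 5)**2*15) = -18 + 6*((-4)**2*15) = -18 + 6*(16*15) = -18 + 6*240 = -18 + 1440 = 1422)
sqrt(l(58) - 20941) - u = sqrt(-147/2 - 20941) - 1*1422 = sqrt(-42029/2) - 1422 = I*sqrt(84058)/2 - 1422 = -1422 + I*sqrt(84058)/2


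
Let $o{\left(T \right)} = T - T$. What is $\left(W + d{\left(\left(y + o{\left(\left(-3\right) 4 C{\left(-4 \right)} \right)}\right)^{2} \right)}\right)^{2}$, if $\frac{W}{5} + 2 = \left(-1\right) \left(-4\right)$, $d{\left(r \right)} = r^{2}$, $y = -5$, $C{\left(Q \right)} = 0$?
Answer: $403225$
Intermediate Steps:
$o{\left(T \right)} = 0$
$W = 10$ ($W = -10 + 5 \left(\left(-1\right) \left(-4\right)\right) = -10 + 5 \cdot 4 = -10 + 20 = 10$)
$\left(W + d{\left(\left(y + o{\left(\left(-3\right) 4 C{\left(-4 \right)} \right)}\right)^{2} \right)}\right)^{2} = \left(10 + \left(\left(-5 + 0\right)^{2}\right)^{2}\right)^{2} = \left(10 + \left(\left(-5\right)^{2}\right)^{2}\right)^{2} = \left(10 + 25^{2}\right)^{2} = \left(10 + 625\right)^{2} = 635^{2} = 403225$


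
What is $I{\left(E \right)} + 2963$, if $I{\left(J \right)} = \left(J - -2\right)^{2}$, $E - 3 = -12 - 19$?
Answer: $3639$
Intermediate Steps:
$E = -28$ ($E = 3 - 31 = -28$)
$I{\left(J \right)} = \left(2 + J\right)^{2}$ ($I{\left(J \right)} = \left(J + 2\right)^{2} = \left(2 + J\right)^{2}$)
$I{\left(E \right)} + 2963 = \left(2 - 28\right)^{2} + 2963 = \left(-26\right)^{2} + 2963 = 676 + 2963 = 3639$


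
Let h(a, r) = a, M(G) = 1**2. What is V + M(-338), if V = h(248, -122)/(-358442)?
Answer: 179097/179221 ≈ 0.99931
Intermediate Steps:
M(G) = 1
V = -124/179221 (V = 248/(-358442) = 248*(-1/358442) = -124/179221 ≈ -0.00069188)
V + M(-338) = -124/179221 + 1 = 179097/179221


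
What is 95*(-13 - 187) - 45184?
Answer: -64184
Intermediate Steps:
95*(-13 - 187) - 45184 = 95*(-200) - 1*45184 = -19000 - 45184 = -64184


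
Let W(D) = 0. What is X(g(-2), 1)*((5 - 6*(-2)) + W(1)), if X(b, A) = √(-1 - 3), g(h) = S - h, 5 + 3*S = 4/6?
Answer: 34*I ≈ 34.0*I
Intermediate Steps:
S = -13/9 (S = -5/3 + (4/6)/3 = -5/3 + (4*(⅙))/3 = -5/3 + (⅓)*(⅔) = -5/3 + 2/9 = -13/9 ≈ -1.4444)
g(h) = -13/9 - h
X(b, A) = 2*I (X(b, A) = √(-4) = 2*I)
X(g(-2), 1)*((5 - 6*(-2)) + W(1)) = (2*I)*((5 - 6*(-2)) + 0) = (2*I)*((5 - (-12)) + 0) = (2*I)*((5 - 1*(-12)) + 0) = (2*I)*((5 + 12) + 0) = (2*I)*(17 + 0) = (2*I)*17 = 34*I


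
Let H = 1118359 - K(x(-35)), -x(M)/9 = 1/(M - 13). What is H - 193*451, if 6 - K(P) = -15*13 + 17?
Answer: 1031132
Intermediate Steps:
x(M) = -9/(-13 + M) (x(M) = -9/(M - 13) = -9/(-13 + M))
K(P) = 184 (K(P) = 6 - (-15*13 + 17) = 6 - (-195 + 17) = 6 - 1*(-178) = 6 + 178 = 184)
H = 1118175 (H = 1118359 - 1*184 = 1118359 - 184 = 1118175)
H - 193*451 = 1118175 - 193*451 = 1118175 - 87043 = 1031132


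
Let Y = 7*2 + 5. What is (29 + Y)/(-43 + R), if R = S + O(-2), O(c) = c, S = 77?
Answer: 3/2 ≈ 1.5000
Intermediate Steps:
R = 75 (R = 77 - 2 = 75)
Y = 19 (Y = 14 + 5 = 19)
(29 + Y)/(-43 + R) = (29 + 19)/(-43 + 75) = 48/32 = 48*(1/32) = 3/2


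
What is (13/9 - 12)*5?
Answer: -475/9 ≈ -52.778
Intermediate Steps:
(13/9 - 12)*5 = -95/9*5 = -475/9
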